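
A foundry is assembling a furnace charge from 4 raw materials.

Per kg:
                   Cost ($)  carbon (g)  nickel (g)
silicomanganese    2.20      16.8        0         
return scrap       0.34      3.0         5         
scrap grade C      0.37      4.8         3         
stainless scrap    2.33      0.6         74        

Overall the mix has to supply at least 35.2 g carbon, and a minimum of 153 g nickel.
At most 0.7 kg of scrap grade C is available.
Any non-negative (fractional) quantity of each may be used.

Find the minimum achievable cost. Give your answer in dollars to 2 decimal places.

Set it up as a linear program. Let x1 = kg of silicomanganese, x2 = kg of return scrap, x3 = kg of scrap grade C, x4 = kg of stainless scrap.
min 2.2x1 + 0.34x2 + 0.37x3 + 2.33x4 with:
  16.8x1 + 3x2 + 4.8x3 + 0.6x4 ≥ 35.2   (carbon)
  5x2 + 3x3 + 74x4 ≥ 153   (nickel)
  x3 ≤ 0.7
  x1, x2, x3, x4 ≥ 0.
The cheapest feasible vertex uses only return scrap, scrap grade C, stainless scrap; silicomanganese is not used. Binding constraints: carbon, nickel, the scrap grade C cap.
That vertex is x2 = 10.35, x3 = 0.7, x4 = 1.34.
Objective = 0.34·10.35 + 0.37·0.7 + 2.33·1.34 = 6.9002.

$6.90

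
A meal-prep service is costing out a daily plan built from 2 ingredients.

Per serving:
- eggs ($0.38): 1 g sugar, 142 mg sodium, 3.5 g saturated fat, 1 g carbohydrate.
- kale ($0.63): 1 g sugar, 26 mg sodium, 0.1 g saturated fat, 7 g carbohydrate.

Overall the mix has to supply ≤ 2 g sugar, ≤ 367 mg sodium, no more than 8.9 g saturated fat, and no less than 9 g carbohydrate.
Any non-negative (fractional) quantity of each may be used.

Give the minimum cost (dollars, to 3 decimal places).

$0.810

Treat it as an LP. Let x1 = servings of eggs, x2 = servings of kale.
min 0.38x1 + 0.63x2 with:
  1x1 + 1x2 ≤ 2   (sugar)
  142x1 + 26x2 ≤ 367   (sodium)
  3.5x1 + 0.1x2 ≤ 8.9   (saturated fat)
  1x1 + 7x2 ≥ 9   (carbohydrate)
  x1, x2 ≥ 0.
At the optimum only kale is positive (eggs = 0). There the carbohydrate constraint is tight.
That vertex is x2 = 1.286.
Cost = 0.63·1.286 = 0.81018.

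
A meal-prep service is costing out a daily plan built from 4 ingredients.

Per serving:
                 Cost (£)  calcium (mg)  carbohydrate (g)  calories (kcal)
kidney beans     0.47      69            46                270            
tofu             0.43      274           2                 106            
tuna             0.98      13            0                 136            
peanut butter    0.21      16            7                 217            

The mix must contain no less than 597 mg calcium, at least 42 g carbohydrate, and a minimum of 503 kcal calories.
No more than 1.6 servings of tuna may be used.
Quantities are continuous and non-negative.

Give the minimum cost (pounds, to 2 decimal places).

£1.29

Let x1 = servings of kidney beans, x2 = servings of tofu, x3 = servings of tuna, x4 = servings of peanut butter.
Minimise 0.47x1 + 0.43x2 + 0.98x3 + 0.21x4 subject to:
  69x1 + 274x2 + 13x3 + 16x4 ≥ 597   (calcium)
  46x1 + 2x2 + 7x4 ≥ 42   (carbohydrate)
  270x1 + 106x2 + 136x3 + 217x4 ≥ 503   (calories)
  x3 ≤ 1.6
  x1, x2, x3, x4 ≥ 0.
The cheapest feasible vertex uses only kidney beans, tofu, peanut butter; tuna is not used. Binding constraints: calcium, carbohydrate, calories.
Optimal quantities: kidney beans = 0.7659 servings, tofu = 1.962 servings, peanut butter = 0.4065 servings.
Hence cost = 0.47·0.7659 + 0.43·1.962 + 0.21·0.4065 = £1.2890.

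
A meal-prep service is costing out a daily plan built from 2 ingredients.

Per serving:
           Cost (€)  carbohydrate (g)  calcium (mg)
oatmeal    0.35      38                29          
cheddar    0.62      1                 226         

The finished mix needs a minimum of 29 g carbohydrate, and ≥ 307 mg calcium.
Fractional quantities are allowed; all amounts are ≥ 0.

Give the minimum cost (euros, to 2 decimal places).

€1.04

Let x1 = servings of oatmeal, x2 = servings of cheddar.
min 0.35x1 + 0.62x2 s.t.:
  38x1 + 1x2 ≥ 29   (carbohydrate)
  29x1 + 226x2 ≥ 307   (calcium)
  x1, x2 ≥ 0.
Both inputs are positive at the optimum. There the carbohydrate and calcium constraints are tight.
That vertex is x1 = 0.7299, x2 = 1.265.
Objective = 0.35·0.7299 + 0.62·1.265 = 1.0398.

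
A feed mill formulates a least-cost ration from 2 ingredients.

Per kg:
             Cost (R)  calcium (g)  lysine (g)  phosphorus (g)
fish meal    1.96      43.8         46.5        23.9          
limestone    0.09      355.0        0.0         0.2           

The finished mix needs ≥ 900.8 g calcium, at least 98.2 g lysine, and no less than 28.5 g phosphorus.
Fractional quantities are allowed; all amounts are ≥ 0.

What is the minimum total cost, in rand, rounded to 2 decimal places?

R4.34

This is a linear program. Let x1 = kg of fish meal, x2 = kg of limestone.
Minimise 1.96x1 + 0.09x2 with:
  43.8x1 + 355x2 ≥ 900.8   (calcium)
  46.5x1 ≥ 98.2   (lysine)
  23.9x1 + 0.2x2 ≥ 28.5   (phosphorus)
  x1, x2 ≥ 0.
Both inputs are positive at the optimum. There the calcium and lysine constraints are tight.
Solving gives x1 = 2.112, x2 = 2.277.
Total cost: 1.96·2.112 + 0.09·2.277 = 4.3445.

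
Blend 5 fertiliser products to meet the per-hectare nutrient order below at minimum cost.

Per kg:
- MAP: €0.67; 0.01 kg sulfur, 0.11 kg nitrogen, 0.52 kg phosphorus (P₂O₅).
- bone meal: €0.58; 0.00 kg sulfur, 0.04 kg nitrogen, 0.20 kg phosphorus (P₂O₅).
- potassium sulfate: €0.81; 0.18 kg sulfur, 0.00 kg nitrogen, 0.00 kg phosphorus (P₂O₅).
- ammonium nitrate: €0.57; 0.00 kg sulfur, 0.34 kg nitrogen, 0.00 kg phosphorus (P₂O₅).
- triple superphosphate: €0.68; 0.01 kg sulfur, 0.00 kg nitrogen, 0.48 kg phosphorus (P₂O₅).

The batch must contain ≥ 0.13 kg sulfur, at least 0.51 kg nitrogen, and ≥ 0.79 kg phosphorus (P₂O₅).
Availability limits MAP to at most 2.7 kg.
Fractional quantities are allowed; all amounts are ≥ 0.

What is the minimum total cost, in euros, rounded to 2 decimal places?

Set it up as a linear program. Let x1 = kg of MAP, x2 = kg of bone meal, x3 = kg of potassium sulfate, x4 = kg of ammonium nitrate, x5 = kg of triple superphosphate.
Minimise 0.67x1 + 0.58x2 + 0.81x3 + 0.57x4 + 0.68x5 s.t.:
  0.01x1 + 0.18x3 + 0.01x5 ≥ 0.13   (sulfur)
  0.11x1 + 0.04x2 + 0.34x4 ≥ 0.51   (nitrogen)
  0.52x1 + 0.2x2 + 0.48x5 ≥ 0.79   (phosphorus (P₂O₅))
  x1 ≤ 2.7
  x1, x2, x3, x4, x5 ≥ 0.
At the optimum only MAP, potassium sulfate, ammonium nitrate are positive (bone meal, triple superphosphate = 0). There the sulfur, nitrogen, phosphorus (P₂O₅) constraints are tight.
So MAP = 1.519 kg, potassium sulfate = 0.6378 kg, ammonium nitrate = 1.008 kg.
Cost = 0.67·1.519 + 0.81·0.6378 + 0.57·1.008 = 2.1089.

€2.11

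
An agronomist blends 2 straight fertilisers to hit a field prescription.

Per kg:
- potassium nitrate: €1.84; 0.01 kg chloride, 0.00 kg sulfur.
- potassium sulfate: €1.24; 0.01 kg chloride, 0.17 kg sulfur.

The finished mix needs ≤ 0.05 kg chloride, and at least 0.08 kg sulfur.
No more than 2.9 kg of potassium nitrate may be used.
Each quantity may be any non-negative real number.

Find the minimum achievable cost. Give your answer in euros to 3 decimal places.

This is a linear program. Let x1 = kg of potassium nitrate, x2 = kg of potassium sulfate.
Minimise 1.84x1 + 1.24x2 with:
  0.01x1 + 0.01x2 ≤ 0.05   (chloride)
  0.17x2 ≥ 0.08   (sulfur)
  x1 ≤ 2.9
  x1, x2 ≥ 0.
The optimal basis is {potassium sulfate}; potassium nitrate drops out. The sulfur requirement is met with equality.
Solving gives x2 = 0.4706.
Objective = 1.24·0.4706 = 0.58354.

€0.584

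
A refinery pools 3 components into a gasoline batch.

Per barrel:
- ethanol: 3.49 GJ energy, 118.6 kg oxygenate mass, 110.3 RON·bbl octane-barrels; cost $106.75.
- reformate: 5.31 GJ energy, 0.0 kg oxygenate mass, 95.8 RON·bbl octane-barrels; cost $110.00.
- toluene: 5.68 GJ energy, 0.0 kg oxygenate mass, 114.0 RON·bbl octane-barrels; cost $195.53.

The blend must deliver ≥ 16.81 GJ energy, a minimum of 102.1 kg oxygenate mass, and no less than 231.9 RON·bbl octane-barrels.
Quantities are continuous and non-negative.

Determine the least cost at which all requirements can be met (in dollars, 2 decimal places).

Let x1 = barrels of ethanol, x2 = barrels of reformate, x3 = barrels of toluene.
Minimise 106.75x1 + 110x2 + 195.53x3 with:
  3.49x1 + 5.31x2 + 5.68x3 ≥ 16.81   (energy)
  118.6x1 ≥ 102.1   (oxygenate mass)
  110.3x1 + 95.8x2 + 114x3 ≥ 231.9   (octane-barrels)
  x1, x2, x3 ≥ 0.
The optimal basis is {ethanol, reformate}; toluene drops out. There the energy and oxygenate mass constraints are tight.
Solving gives x1 = 0.86088, x2 = 2.5999.
Total cost: 106.75·0.86088 + 110·2.5999 = 377.8879.

$377.89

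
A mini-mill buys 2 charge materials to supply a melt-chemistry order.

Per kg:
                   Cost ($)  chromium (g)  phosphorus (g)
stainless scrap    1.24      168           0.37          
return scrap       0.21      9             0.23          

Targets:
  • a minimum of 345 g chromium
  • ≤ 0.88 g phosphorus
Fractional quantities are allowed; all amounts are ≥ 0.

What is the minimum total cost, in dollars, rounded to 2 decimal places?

Let x1 = kg of stainless scrap, x2 = kg of return scrap.
Minimise 1.24x1 + 0.21x2 s.t.:
  168x1 + 9x2 ≥ 345   (chromium)
  0.37x1 + 0.23x2 ≤ 0.88   (phosphorus)
  x1, x2 ≥ 0.
The cheapest feasible vertex uses only stainless scrap; return scrap is not used. The chromium requirement is met with equality.
Solving gives x1 = 2.054.
Hence cost = 1.24·2.054 = $2.5470.

$2.55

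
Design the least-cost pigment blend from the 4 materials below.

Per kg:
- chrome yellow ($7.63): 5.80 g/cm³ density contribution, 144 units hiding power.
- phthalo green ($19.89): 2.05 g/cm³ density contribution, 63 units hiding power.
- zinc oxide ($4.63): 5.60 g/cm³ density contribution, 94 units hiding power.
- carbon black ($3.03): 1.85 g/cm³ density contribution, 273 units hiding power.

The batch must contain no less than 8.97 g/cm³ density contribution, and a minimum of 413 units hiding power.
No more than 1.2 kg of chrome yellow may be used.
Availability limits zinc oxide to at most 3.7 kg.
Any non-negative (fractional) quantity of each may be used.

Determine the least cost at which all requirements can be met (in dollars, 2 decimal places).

$9.04

Let x1 = kg of chrome yellow, x2 = kg of phthalo green, x3 = kg of zinc oxide, x4 = kg of carbon black.
min 7.63x1 + 19.89x2 + 4.63x3 + 3.03x4 s.t.:
  5.8x1 + 2.05x2 + 5.6x3 + 1.85x4 ≥ 8.97   (density contribution)
  144x1 + 63x2 + 94x3 + 273x4 ≥ 413   (hiding power)
  x1 ≤ 1.2
  x3 ≤ 3.7
  x1, x2, x3, x4 ≥ 0.
At the optimum only zinc oxide, carbon black are positive (chrome yellow, phthalo green = 0). Binding constraints: density contribution and hiding power.
That vertex is x3 = 1.243, x4 = 1.085.
Hence cost = 4.63·1.243 + 3.03·1.085 = $9.0426.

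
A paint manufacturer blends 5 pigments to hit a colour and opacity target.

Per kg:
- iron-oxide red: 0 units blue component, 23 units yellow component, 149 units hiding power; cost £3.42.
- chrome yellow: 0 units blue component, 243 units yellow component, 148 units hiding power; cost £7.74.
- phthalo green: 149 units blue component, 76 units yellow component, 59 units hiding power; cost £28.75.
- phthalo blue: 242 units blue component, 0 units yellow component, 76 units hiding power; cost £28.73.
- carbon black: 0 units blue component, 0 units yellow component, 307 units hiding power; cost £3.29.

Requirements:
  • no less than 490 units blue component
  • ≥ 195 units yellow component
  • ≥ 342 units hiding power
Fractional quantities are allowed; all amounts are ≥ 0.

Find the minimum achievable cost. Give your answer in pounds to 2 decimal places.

£65.13

This is a linear program. Let x1 = kg of iron-oxide red, x2 = kg of chrome yellow, x3 = kg of phthalo green, x4 = kg of phthalo blue, x5 = kg of carbon black.
Minimize 3.42x1 + 7.74x2 + 28.75x3 + 28.73x4 + 3.29x5 s.t.:
  149x3 + 242x4 ≥ 490   (blue component)
  23x1 + 243x2 + 76x3 ≥ 195   (yellow component)
  149x1 + 148x2 + 59x3 + 76x4 + 307x5 ≥ 342   (hiding power)
  x1, x2, x3, x4, x5 ≥ 0.
The optimal basis is {chrome yellow, phthalo blue, carbon black}; iron-oxide red, phthalo green drop out. The blue component, yellow component, hiding power requirements are met with equality.
That vertex is x2 = 0.8025, x4 = 2.025, x5 = 0.2259.
Hence cost = 7.74·0.8025 + 28.73·2.025 + 3.29·0.2259 = £65.1328.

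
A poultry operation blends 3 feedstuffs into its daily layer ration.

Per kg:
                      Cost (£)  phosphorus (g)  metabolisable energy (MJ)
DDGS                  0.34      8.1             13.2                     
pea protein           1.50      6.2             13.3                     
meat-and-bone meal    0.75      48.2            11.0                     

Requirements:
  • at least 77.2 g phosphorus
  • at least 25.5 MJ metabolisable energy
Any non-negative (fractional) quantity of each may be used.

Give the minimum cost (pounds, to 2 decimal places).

Let x1 = kg of DDGS, x2 = kg of pea protein, x3 = kg of meat-and-bone meal.
Minimize 0.34x1 + 1.5x2 + 0.75x3 s.t.:
  8.1x1 + 6.2x2 + 48.2x3 ≥ 77.2   (phosphorus)
  13.2x1 + 13.3x2 + 11x3 ≥ 25.5   (metabolisable energy)
  x1, x2, x3 ≥ 0.
The minimum-cost mix takes nothing from pea protein — only DDGS, meat-and-bone meal. Binding constraints: phosphorus and metabolisable energy.
Optimal quantities: DDGS = 0.6943 kg, meat-and-bone meal = 1.485 kg.
Cost = 0.34·0.6943 + 0.75·1.485 = 1.3498.

£1.35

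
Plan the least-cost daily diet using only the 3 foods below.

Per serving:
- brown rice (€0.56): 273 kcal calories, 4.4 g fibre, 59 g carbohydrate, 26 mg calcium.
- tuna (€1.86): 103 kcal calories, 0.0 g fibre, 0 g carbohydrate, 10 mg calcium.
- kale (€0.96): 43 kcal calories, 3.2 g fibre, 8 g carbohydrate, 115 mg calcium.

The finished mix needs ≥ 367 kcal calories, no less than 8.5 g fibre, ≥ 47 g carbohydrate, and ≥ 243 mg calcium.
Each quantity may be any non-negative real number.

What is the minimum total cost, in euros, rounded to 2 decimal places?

€2.39

This is a linear program. Let x1 = servings of brown rice, x2 = servings of tuna, x3 = servings of kale.
Minimize 0.56x1 + 1.86x2 + 0.96x3 s.t.:
  273x1 + 103x2 + 43x3 ≥ 367   (calories)
  4.4x1 + 3.2x3 ≥ 8.5   (fibre)
  59x1 + 8x3 ≥ 47   (carbohydrate)
  26x1 + 10x2 + 115x3 ≥ 243   (calcium)
  x1, x2, x3 ≥ 0.
At the optimum only brown rice, kale are positive (tuna = 0). Binding constraints: calories and calcium.
So brown rice = 1.049 servings, kale = 1.876 servings.
Hence cost = 0.56·1.049 + 0.96·1.876 = €2.3884.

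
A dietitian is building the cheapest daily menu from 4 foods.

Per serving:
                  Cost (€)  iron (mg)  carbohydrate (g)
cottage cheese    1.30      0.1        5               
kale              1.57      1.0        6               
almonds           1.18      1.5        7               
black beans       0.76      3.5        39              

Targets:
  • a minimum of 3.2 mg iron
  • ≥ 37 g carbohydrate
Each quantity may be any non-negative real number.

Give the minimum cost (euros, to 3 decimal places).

€0.721

This is a linear program. Let x1 = servings of cottage cheese, x2 = servings of kale, x3 = servings of almonds, x4 = servings of black beans.
Minimise 1.3x1 + 1.57x2 + 1.18x3 + 0.76x4 s.t.:
  0.1x1 + 1x2 + 1.5x3 + 3.5x4 ≥ 3.2   (iron)
  5x1 + 6x2 + 7x3 + 39x4 ≥ 37   (carbohydrate)
  x1, x2, x3, x4 ≥ 0.
The minimum-cost mix takes nothing from cottage cheese, kale, almonds — only black beans. The carbohydrate requirement is met with equality.
Solving gives x4 = 0.9487.
Hence cost = 0.76·0.9487 = €0.72101.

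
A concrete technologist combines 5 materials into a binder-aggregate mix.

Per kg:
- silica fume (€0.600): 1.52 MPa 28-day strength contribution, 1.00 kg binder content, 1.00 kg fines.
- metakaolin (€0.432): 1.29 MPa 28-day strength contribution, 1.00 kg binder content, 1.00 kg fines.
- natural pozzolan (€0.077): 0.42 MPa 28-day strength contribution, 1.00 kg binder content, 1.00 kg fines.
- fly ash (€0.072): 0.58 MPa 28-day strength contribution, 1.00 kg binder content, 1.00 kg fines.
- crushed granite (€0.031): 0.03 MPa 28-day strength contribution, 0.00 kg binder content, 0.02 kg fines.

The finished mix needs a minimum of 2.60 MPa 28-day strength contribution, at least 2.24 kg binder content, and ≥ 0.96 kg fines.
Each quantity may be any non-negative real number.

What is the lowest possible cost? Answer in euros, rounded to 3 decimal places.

€0.323

Treat it as an LP. Let x1 = kg of silica fume, x2 = kg of metakaolin, x3 = kg of natural pozzolan, x4 = kg of fly ash, x5 = kg of crushed granite.
Minimize 0.6x1 + 0.432x2 + 0.077x3 + 0.072x4 + 0.031x5 subject to:
  1.52x1 + 1.29x2 + 0.42x3 + 0.58x4 + 0.03x5 ≥ 2.6   (28-day strength contribution)
  1x1 + 1x2 + 1x3 + 1x4 ≥ 2.24   (binder content)
  1x1 + 1x2 + 1x3 + 1x4 + 0.02x5 ≥ 0.96   (fines)
  x1, x2, x3, x4, x5 ≥ 0.
The cheapest feasible vertex uses only fly ash; silica fume, metakaolin, natural pozzolan, crushed granite are not used. There the 28-day strength contribution constraint is tight.
So fly ash = 4.483 kg.
Hence cost = 0.072·4.483 = €0.32278.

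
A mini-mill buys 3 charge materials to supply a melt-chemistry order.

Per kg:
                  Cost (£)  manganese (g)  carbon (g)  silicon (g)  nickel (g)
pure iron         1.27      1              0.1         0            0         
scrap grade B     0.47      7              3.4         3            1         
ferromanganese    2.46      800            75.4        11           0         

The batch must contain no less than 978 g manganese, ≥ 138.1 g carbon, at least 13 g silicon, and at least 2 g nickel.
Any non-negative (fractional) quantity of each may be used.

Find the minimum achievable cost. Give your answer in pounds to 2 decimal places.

Set it up as a linear program. Let x1 = kg of pure iron, x2 = kg of scrap grade B, x3 = kg of ferromanganese.
Minimize 1.27x1 + 0.47x2 + 2.46x3 s.t.:
  1x1 + 7x2 + 800x3 ≥ 978   (manganese)
  0.1x1 + 3.4x2 + 75.4x3 ≥ 138.1   (carbon)
  3x2 + 11x3 ≥ 13   (silicon)
  1x2 ≥ 2   (nickel)
  x1, x2, x3 ≥ 0.
The optimal basis is {scrap grade B, ferromanganese}; pure iron drops out. The carbon and nickel requirements are met with equality.
Solving gives x2 = 2, x3 = 1.741.
Hence cost = 0.47·2 + 2.46·1.741 = £5.2229.

£5.22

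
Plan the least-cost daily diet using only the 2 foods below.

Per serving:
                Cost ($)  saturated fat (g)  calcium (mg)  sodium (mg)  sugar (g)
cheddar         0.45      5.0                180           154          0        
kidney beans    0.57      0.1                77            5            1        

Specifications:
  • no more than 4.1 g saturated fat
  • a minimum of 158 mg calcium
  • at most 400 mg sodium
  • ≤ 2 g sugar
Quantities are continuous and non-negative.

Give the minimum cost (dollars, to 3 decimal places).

$0.448

This is a linear program. Let x1 = servings of cheddar, x2 = servings of kidney beans.
min 0.45x1 + 0.57x2 s.t.:
  5x1 + 0.1x2 ≤ 4.1   (saturated fat)
  180x1 + 77x2 ≥ 158   (calcium)
  154x1 + 5x2 ≤ 400   (sodium)
  1x2 ≤ 2   (sugar)
  x1, x2 ≥ 0.
Both inputs are positive at the optimum. Binding constraints: saturated fat and calcium.
So cheddar = 0.81717 servings, kidney beans = 0.14169 servings.
Cost = 0.45·0.81717 + 0.57·0.14169 = 0.44849.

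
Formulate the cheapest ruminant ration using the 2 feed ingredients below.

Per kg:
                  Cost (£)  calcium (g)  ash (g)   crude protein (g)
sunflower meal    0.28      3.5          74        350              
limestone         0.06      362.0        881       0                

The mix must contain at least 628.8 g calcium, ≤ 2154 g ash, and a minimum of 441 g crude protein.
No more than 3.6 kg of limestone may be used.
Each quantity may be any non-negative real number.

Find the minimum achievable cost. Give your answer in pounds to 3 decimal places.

This is a linear program. Let x1 = kg of sunflower meal, x2 = kg of limestone.
Minimize 0.28x1 + 0.06x2 subject to:
  3.5x1 + 362x2 ≥ 628.8   (calcium)
  74x1 + 881x2 ≤ 2154   (ash)
  350x1 ≥ 441   (crude protein)
  x2 ≤ 3.6
  x1, x2 ≥ 0.
Both inputs are positive at the optimum. There the calcium and crude protein constraints are tight.
Solving gives x1 = 1.26, x2 = 1.725.
Hence cost = 0.28·1.26 + 0.06·1.725 = £0.45630.

£0.456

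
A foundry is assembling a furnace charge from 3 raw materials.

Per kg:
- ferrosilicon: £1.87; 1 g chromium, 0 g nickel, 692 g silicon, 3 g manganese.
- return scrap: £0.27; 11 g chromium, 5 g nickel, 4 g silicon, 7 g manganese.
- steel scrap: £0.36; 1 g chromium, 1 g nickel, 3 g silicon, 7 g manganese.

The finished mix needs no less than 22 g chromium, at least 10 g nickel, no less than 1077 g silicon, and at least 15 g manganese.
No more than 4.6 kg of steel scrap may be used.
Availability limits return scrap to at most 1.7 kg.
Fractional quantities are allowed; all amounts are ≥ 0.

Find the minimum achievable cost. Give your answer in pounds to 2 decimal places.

Set it up as a linear program. Let x1 = kg of ferrosilicon, x2 = kg of return scrap, x3 = kg of steel scrap.
Minimize 1.87x1 + 0.27x2 + 0.36x3 with:
  1x1 + 11x2 + 1x3 ≥ 22   (chromium)
  5x2 + 1x3 ≥ 10   (nickel)
  692x1 + 4x2 + 3x3 ≥ 1077   (silicon)
  3x1 + 7x2 + 7x3 ≥ 15   (manganese)
  x3 ≤ 4.6
  x2 ≤ 1.7
  x1, x2, x3 ≥ 0.
The optimal mix uses every input. The chromium, silicon, the return scrap cap requirements are met with equality.
So ferrosilicon = 1.539 kg, return scrap = 1.7 kg, steel scrap = 1.761 kg.
Total cost: 1.87·1.539 + 0.27·1.7 + 0.36·1.761 = 3.9709.

£3.97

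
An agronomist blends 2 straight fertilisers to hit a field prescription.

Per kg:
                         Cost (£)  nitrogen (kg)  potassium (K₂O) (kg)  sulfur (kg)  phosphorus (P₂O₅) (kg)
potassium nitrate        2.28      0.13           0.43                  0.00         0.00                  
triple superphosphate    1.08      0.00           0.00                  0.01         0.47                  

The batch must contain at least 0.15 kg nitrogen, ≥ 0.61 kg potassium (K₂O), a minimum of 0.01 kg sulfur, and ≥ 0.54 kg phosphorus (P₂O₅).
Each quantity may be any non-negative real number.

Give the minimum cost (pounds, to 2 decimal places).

Let x1 = kg of potassium nitrate, x2 = kg of triple superphosphate.
min 2.28x1 + 1.08x2 subject to:
  0.13x1 ≥ 0.15   (nitrogen)
  0.43x1 ≥ 0.61   (potassium (K₂O))
  0.01x2 ≥ 0.01   (sulfur)
  0.47x2 ≥ 0.54   (phosphorus (P₂O₅))
  x1, x2 ≥ 0.
Both inputs are positive at the optimum. Binding constraints: potassium (K₂O) and phosphorus (P₂O₅).
So potassium nitrate = 1.419 kg, triple superphosphate = 1.149 kg.
Total cost: 2.28·1.419 + 1.08·1.149 = 4.4762.

£4.48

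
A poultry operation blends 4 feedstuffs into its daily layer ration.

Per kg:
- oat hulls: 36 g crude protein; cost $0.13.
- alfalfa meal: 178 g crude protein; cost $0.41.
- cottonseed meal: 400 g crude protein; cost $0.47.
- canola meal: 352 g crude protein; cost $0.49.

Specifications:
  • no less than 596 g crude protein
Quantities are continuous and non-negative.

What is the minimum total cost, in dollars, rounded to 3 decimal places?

$0.700

Set it up as a linear program. Let x1 = kg of oat hulls, x2 = kg of alfalfa meal, x3 = kg of cottonseed meal, x4 = kg of canola meal.
Minimise 0.13x1 + 0.41x2 + 0.47x3 + 0.49x4 s.t.:
  36x1 + 178x2 + 400x3 + 352x4 ≥ 596   (crude protein)
  x1, x2, x3, x4 ≥ 0.
The minimum-cost mix takes nothing from oat hulls, alfalfa meal, canola meal — only cottonseed meal. The crude protein requirement is met with equality.
That vertex is x3 = 1.49.
Cost = 0.47·1.49 = 0.70030.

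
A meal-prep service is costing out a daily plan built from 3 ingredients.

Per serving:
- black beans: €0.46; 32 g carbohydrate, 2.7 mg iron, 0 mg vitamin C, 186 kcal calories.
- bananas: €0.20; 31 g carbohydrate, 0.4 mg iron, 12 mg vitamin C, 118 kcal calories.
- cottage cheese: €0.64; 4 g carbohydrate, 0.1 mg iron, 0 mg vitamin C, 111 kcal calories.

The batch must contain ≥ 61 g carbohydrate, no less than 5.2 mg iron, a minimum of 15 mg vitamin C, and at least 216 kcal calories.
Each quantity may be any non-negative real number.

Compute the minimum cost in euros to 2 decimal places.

Let x1 = servings of black beans, x2 = servings of bananas, x3 = servings of cottage cheese.
min 0.46x1 + 0.2x2 + 0.64x3 subject to:
  32x1 + 31x2 + 4x3 ≥ 61   (carbohydrate)
  2.7x1 + 0.4x2 + 0.1x3 ≥ 5.2   (iron)
  12x2 ≥ 15   (vitamin C)
  186x1 + 118x2 + 111x3 ≥ 216   (calories)
  x1, x2, x3 ≥ 0.
At the optimum only black beans, bananas are positive (cottage cheese = 0). There the iron and vitamin C constraints are tight.
Optimal quantities: black beans = 1.741 servings, bananas = 1.25 servings.
Total cost: 0.46·1.741 + 0.2·1.25 = 1.0509.

€1.05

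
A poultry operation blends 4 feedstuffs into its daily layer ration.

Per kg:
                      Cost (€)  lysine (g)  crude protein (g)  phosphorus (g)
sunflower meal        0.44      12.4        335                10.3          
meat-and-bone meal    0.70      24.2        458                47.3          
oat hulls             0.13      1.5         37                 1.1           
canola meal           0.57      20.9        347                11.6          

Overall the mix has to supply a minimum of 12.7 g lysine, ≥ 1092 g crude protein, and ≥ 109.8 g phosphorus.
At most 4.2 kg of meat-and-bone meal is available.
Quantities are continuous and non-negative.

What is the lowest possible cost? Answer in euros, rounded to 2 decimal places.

Let x1 = kg of sunflower meal, x2 = kg of meat-and-bone meal, x3 = kg of oat hulls, x4 = kg of canola meal.
Minimise 0.44x1 + 0.7x2 + 0.13x3 + 0.57x4 with:
  12.4x1 + 24.2x2 + 1.5x3 + 20.9x4 ≥ 12.7   (lysine)
  335x1 + 458x2 + 37x3 + 347x4 ≥ 1092   (crude protein)
  10.3x1 + 47.3x2 + 1.1x3 + 11.6x4 ≥ 109.8   (phosphorus)
  x2 ≤ 4.2
  x1, x2, x3, x4 ≥ 0.
The cheapest feasible vertex uses only sunflower meal, meat-and-bone meal; oat hulls, canola meal are not used. Binding constraints: crude protein and phosphorus.
Solving gives x1 = 0.1225, x2 = 2.295.
Hence cost = 0.44·0.1225 + 0.7·2.295 = €1.6604.

€1.66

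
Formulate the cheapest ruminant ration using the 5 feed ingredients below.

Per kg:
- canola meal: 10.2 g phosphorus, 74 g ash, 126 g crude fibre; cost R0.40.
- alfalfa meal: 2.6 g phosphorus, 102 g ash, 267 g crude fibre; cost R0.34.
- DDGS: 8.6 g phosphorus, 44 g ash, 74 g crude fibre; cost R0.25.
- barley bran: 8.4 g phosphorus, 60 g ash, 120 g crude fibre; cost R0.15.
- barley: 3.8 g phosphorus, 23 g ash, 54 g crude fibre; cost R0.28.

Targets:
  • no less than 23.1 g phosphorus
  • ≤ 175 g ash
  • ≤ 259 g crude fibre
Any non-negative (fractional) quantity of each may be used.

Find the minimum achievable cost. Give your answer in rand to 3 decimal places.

R0.553

Let x1 = kg of canola meal, x2 = kg of alfalfa meal, x3 = kg of DDGS, x4 = kg of barley bran, x5 = kg of barley.
Minimise 0.4x1 + 0.34x2 + 0.25x3 + 0.15x4 + 0.28x5 subject to:
  10.2x1 + 2.6x2 + 8.6x3 + 8.4x4 + 3.8x5 ≥ 23.1   (phosphorus)
  74x1 + 102x2 + 44x3 + 60x4 + 23x5 ≤ 175   (ash)
  126x1 + 267x2 + 74x3 + 120x4 + 54x5 ≤ 259   (crude fibre)
  x1, x2, x3, x4, x5 ≥ 0.
At the optimum only DDGS, barley bran are positive (canola meal, alfalfa meal, barley = 0). The phosphorus and crude fibre requirements are met with equality.
That vertex is x3 = 1.453, x4 = 1.262.
Hence cost = 0.25·1.453 + 0.15·1.262 = R0.55255.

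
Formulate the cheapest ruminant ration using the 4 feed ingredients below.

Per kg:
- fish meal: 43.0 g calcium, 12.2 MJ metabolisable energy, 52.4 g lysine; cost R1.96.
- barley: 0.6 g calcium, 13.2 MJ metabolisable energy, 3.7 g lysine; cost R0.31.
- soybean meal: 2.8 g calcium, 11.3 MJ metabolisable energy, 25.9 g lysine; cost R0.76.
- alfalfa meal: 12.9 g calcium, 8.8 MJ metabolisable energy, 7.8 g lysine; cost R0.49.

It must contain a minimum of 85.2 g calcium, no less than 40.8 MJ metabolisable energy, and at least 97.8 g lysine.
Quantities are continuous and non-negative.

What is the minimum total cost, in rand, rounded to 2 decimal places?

R3.99

Treat it as an LP. Let x1 = kg of fish meal, x2 = kg of barley, x3 = kg of soybean meal, x4 = kg of alfalfa meal.
Minimise 1.96x1 + 0.31x2 + 0.76x3 + 0.49x4 s.t.:
  43x1 + 0.6x2 + 2.8x3 + 12.9x4 ≥ 85.2   (calcium)
  12.2x1 + 13.2x2 + 11.3x3 + 8.8x4 ≥ 40.8   (metabolisable energy)
  52.4x1 + 3.7x2 + 25.9x3 + 7.8x4 ≥ 97.8   (lysine)
  x1, x2, x3, x4 ≥ 0.
The cheapest feasible vertex uses only fish meal, soybean meal, alfalfa meal; barley is not used. There the calcium, metabolisable energy, lysine constraints are tight.
That vertex is x1 = 1.289, x3 = 0.5066, x4 = 2.199.
Total cost: 1.96·1.289 + 0.76·0.5066 + 0.49·2.199 = 3.9890.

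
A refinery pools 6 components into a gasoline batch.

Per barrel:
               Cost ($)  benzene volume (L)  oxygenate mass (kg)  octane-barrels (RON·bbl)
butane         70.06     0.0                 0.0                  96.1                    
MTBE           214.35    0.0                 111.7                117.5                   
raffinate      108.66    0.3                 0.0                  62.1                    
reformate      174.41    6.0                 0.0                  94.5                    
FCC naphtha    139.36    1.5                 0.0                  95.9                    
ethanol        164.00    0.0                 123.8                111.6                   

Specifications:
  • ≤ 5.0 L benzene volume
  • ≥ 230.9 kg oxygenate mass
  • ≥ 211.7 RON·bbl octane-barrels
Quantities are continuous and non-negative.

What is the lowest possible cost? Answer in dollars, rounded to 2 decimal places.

$308.47

Let x1 = barrels of butane, x2 = barrels of MTBE, x3 = barrels of raffinate, x4 = barrels of reformate, x5 = barrels of FCC naphtha, x6 = barrels of ethanol.
Minimize 70.06x1 + 214.35x2 + 108.66x3 + 174.41x4 + 139.36x5 + 164x6 s.t.:
  0.3x3 + 6x4 + 1.5x5 ≤ 5   (benzene volume)
  111.7x2 + 123.8x6 ≥ 230.9   (oxygenate mass)
  96.1x1 + 117.5x2 + 62.1x3 + 94.5x4 + 95.9x5 + 111.6x6 ≥ 211.7   (octane-barrels)
  x1, x2, x3, x4, x5, x6 ≥ 0.
At the optimum only butane, ethanol are positive (MTBE, raffinate, reformate, FCC naphtha = 0). Binding constraints: oxygenate mass and octane-barrels.
Solving gives x1 = 0.036985, x6 = 1.8651.
Cost = 70.06·0.036985 + 164·1.8651 = 308.4676.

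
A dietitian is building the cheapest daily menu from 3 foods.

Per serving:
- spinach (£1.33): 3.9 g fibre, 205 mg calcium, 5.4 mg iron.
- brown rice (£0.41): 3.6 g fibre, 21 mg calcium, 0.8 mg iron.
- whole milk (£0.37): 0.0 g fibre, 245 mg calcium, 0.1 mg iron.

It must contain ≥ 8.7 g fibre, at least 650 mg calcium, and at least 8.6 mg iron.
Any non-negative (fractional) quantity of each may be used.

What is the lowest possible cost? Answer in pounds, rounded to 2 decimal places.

Treat it as an LP. Let x1 = servings of spinach, x2 = servings of brown rice, x3 = servings of whole milk.
min 1.33x1 + 0.41x2 + 0.37x3 subject to:
  3.9x1 + 3.6x2 ≥ 8.7   (fibre)
  205x1 + 21x2 + 245x3 ≥ 650   (calcium)
  5.4x1 + 0.8x2 + 0.1x3 ≥ 8.6   (iron)
  x1, x2, x3 ≥ 0.
The optimal mix uses every input. There the fibre, calcium, iron constraints are tight.
That vertex is x1 = 1.44, x2 = 0.8564, x3 = 1.375.
Hence cost = 1.33·1.44 + 0.41·0.8564 + 0.37·1.375 = £2.7751.

£2.78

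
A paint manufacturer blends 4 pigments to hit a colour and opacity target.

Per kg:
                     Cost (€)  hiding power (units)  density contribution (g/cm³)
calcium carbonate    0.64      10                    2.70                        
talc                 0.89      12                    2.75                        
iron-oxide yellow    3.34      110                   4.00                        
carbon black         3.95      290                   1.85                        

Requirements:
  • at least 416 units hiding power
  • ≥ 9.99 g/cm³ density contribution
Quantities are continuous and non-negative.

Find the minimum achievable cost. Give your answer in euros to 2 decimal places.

€7.07

Set it up as a linear program. Let x1 = kg of calcium carbonate, x2 = kg of talc, x3 = kg of iron-oxide yellow, x4 = kg of carbon black.
min 0.64x1 + 0.89x2 + 3.34x3 + 3.95x4 s.t.:
  10x1 + 12x2 + 110x3 + 290x4 ≥ 416   (hiding power)
  2.7x1 + 2.75x2 + 4x3 + 1.85x4 ≥ 9.99   (density contribution)
  x1, x2, x3, x4 ≥ 0.
The cheapest feasible vertex uses only calcium carbonate, carbon black; talc, iron-oxide yellow are not used. Binding constraints: hiding power and density contribution.
That vertex is x1 = 2.783, x4 = 1.339.
Total cost: 0.64·2.783 + 3.95·1.339 = 7.0702.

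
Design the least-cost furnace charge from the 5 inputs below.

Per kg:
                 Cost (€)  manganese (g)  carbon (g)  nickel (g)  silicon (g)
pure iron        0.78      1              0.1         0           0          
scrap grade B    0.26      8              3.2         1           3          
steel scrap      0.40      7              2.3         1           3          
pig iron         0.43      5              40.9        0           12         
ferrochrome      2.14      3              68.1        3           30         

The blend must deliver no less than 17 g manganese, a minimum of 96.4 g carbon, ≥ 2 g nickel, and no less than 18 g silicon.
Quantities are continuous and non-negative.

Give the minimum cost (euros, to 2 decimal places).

Treat it as an LP. Let x1 = kg of pure iron, x2 = kg of scrap grade B, x3 = kg of steel scrap, x4 = kg of pig iron, x5 = kg of ferrochrome.
Minimize 0.78x1 + 0.26x2 + 0.4x3 + 0.43x4 + 2.14x5 with:
  1x1 + 8x2 + 7x3 + 5x4 + 3x5 ≥ 17   (manganese)
  0.1x1 + 3.2x2 + 2.3x3 + 40.9x4 + 68.1x5 ≥ 96.4   (carbon)
  1x2 + 1x3 + 3x5 ≥ 2   (nickel)
  3x2 + 3x3 + 12x4 + 30x5 ≥ 18   (silicon)
  x1, x2, x3, x4, x5 ≥ 0.
The optimal basis is {scrap grade B, pig iron}; pure iron, steel scrap, ferrochrome drop out. There the carbon and nickel constraints are tight.
That vertex is x2 = 2, x4 = 2.2.
Cost = 0.26·2 + 0.43·2.2 = 1.4660.

€1.47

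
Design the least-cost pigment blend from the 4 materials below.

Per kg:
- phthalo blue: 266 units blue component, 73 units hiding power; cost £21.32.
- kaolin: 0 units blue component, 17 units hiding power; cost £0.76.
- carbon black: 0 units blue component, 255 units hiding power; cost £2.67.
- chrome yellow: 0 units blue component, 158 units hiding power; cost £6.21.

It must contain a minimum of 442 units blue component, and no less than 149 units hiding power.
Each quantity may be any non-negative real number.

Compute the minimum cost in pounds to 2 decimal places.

£35.72

Let x1 = kg of phthalo blue, x2 = kg of kaolin, x3 = kg of carbon black, x4 = kg of chrome yellow.
min 21.32x1 + 0.76x2 + 2.67x3 + 6.21x4 with:
  266x1 ≥ 442   (blue component)
  73x1 + 17x2 + 255x3 + 158x4 ≥ 149   (hiding power)
  x1, x2, x3, x4 ≥ 0.
At the optimum only phthalo blue, carbon black are positive (kaolin, chrome yellow = 0). Binding constraints: blue component and hiding power.
Optimal quantities: phthalo blue = 1.662 kg, carbon black = 0.1086 kg.
Total cost: 21.32·1.662 + 2.67·0.1086 = 35.7238.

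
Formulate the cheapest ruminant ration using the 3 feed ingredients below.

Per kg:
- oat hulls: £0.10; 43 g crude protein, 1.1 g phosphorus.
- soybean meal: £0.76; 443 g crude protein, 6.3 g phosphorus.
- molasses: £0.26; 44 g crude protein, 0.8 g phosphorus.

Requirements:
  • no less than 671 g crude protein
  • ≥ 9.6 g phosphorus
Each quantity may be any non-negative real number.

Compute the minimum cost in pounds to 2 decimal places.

£1.15

Treat it as an LP. Let x1 = kg of oat hulls, x2 = kg of soybean meal, x3 = kg of molasses.
Minimize 0.1x1 + 0.76x2 + 0.26x3 subject to:
  43x1 + 443x2 + 44x3 ≥ 671   (crude protein)
  1.1x1 + 6.3x2 + 0.8x3 ≥ 9.6   (phosphorus)
  x1, x2, x3 ≥ 0.
The optimal basis is {oat hulls, soybean meal}; molasses drops out. The crude protein and phosphorus requirements are met with equality.
Optimal quantities: oat hulls = 0.1178 kg, soybean meal = 1.503 kg.
Hence cost = 0.1·0.1178 + 0.76·1.503 = £1.1541.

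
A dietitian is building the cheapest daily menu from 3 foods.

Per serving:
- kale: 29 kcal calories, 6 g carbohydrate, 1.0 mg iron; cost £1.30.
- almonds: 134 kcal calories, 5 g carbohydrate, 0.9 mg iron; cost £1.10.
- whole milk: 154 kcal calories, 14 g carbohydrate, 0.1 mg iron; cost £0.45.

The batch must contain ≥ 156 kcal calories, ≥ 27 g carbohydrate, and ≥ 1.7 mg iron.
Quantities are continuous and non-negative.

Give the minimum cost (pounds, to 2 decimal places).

£2.51

Set it up as a linear program. Let x1 = servings of kale, x2 = servings of almonds, x3 = servings of whole milk.
Minimize 1.3x1 + 1.1x2 + 0.45x3 subject to:
  29x1 + 134x2 + 154x3 ≥ 156   (calories)
  6x1 + 5x2 + 14x3 ≥ 27   (carbohydrate)
  1x1 + 0.9x2 + 0.1x3 ≥ 1.7   (iron)
  x1, x2, x3 ≥ 0.
The cheapest feasible vertex uses only almonds, whole milk; kale is not used. The carbohydrate and iron requirements are met with equality.
Optimal quantities: almonds = 1.744 servings, whole milk = 1.306 servings.
Total cost: 1.1·1.744 + 0.45·1.306 = 2.5061.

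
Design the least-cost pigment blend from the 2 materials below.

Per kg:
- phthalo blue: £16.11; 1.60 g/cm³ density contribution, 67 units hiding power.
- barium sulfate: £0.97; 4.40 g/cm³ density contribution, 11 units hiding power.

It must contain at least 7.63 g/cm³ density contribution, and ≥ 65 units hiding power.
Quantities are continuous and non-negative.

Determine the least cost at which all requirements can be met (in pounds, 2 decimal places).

£5.73

This is a linear program. Let x1 = kg of phthalo blue, x2 = kg of barium sulfate.
Minimise 16.11x1 + 0.97x2 with:
  1.6x1 + 4.4x2 ≥ 7.63   (density contribution)
  67x1 + 11x2 ≥ 65   (hiding power)
  x1, x2 ≥ 0.
The minimum-cost mix takes nothing from phthalo blue — only barium sulfate. There the hiding power constraint is tight.
Solving gives x2 = 5.909.
Total cost: 0.97·5.909 = 5.7317.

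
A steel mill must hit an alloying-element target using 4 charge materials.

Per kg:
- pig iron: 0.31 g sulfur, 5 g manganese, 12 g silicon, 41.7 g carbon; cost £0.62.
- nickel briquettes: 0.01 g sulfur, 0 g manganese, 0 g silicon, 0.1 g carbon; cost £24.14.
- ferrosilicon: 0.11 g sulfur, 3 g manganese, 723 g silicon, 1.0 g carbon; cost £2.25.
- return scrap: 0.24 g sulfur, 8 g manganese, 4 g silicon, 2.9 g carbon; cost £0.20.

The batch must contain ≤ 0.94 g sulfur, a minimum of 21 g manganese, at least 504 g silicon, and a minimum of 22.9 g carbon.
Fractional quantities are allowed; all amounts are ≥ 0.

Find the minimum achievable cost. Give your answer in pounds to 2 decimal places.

£2.19

Let x1 = kg of pig iron, x2 = kg of nickel briquettes, x3 = kg of ferrosilicon, x4 = kg of return scrap.
Minimize 0.62x1 + 24.14x2 + 2.25x3 + 0.2x4 s.t.:
  0.31x1 + 0.01x2 + 0.11x3 + 0.24x4 ≤ 0.94   (sulfur)
  5x1 + 3x3 + 8x4 ≥ 21   (manganese)
  12x1 + 723x3 + 4x4 ≥ 504   (silicon)
  41.7x1 + 0.1x2 + 1x3 + 2.9x4 ≥ 22.9   (carbon)
  x1, x2, x3, x4 ≥ 0.
The minimum-cost mix takes nothing from nickel briquettes — only pig iron, ferrosilicon, return scrap. The manganese, silicon, carbon requirements are met with equality.
Solving gives x1 = 0.3848, x3 = 0.6789, x4 = 2.13.
Total cost: 0.62·0.3848 + 2.25·0.6789 + 0.2·2.13 = 2.1921.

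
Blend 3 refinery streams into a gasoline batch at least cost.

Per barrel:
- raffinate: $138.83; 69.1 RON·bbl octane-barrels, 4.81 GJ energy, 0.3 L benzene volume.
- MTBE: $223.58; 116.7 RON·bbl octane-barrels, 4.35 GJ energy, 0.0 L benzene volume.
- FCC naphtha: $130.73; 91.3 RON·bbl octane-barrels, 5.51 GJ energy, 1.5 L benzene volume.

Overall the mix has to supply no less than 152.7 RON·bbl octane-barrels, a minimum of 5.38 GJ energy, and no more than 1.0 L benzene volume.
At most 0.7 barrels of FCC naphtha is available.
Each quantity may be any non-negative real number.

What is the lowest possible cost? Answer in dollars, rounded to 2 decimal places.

This is a linear program. Let x1 = barrels of raffinate, x2 = barrels of MTBE, x3 = barrels of FCC naphtha.
Minimize 138.83x1 + 223.58x2 + 130.73x3 with:
  69.1x1 + 116.7x2 + 91.3x3 ≥ 152.7   (octane-barrels)
  4.81x1 + 4.35x2 + 5.51x3 ≥ 5.38   (energy)
  0.3x1 + 1.5x3 ≤ 1   (benzene volume)
  x3 ≤ 0.7
  x1, x2, x3 ≥ 0.
The optimal basis is {MTBE, FCC naphtha}; raffinate drops out. There the octane-barrels and benzene volume constraints are tight.
Solving gives x2 = 0.7869, x3 = 0.6667.
Cost = 223.58·0.7869 + 130.73·0.6667 = 263.0928.

$263.09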